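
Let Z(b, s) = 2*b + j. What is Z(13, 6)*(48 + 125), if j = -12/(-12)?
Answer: 4671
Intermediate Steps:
j = 1 (j = -12*(-1/12) = 1)
Z(b, s) = 1 + 2*b (Z(b, s) = 2*b + 1 = 1 + 2*b)
Z(13, 6)*(48 + 125) = (1 + 2*13)*(48 + 125) = (1 + 26)*173 = 27*173 = 4671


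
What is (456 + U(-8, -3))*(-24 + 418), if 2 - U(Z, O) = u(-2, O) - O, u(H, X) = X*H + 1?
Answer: 176512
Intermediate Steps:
u(H, X) = 1 + H*X (u(H, X) = H*X + 1 = 1 + H*X)
U(Z, O) = 1 + 3*O (U(Z, O) = 2 - ((1 - 2*O) - O) = 2 - (1 - 3*O) = 2 + (-1 + 3*O) = 1 + 3*O)
(456 + U(-8, -3))*(-24 + 418) = (456 + (1 + 3*(-3)))*(-24 + 418) = (456 + (1 - 9))*394 = (456 - 8)*394 = 448*394 = 176512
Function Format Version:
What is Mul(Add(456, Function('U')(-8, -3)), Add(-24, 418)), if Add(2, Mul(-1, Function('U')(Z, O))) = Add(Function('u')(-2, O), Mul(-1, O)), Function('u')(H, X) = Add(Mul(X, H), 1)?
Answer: 176512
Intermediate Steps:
Function('u')(H, X) = Add(1, Mul(H, X)) (Function('u')(H, X) = Add(Mul(H, X), 1) = Add(1, Mul(H, X)))
Function('U')(Z, O) = Add(1, Mul(3, O)) (Function('U')(Z, O) = Add(2, Mul(-1, Add(Add(1, Mul(-2, O)), Mul(-1, O)))) = Add(2, Mul(-1, Add(1, Mul(-3, O)))) = Add(2, Add(-1, Mul(3, O))) = Add(1, Mul(3, O)))
Mul(Add(456, Function('U')(-8, -3)), Add(-24, 418)) = Mul(Add(456, Add(1, Mul(3, -3))), Add(-24, 418)) = Mul(Add(456, Add(1, -9)), 394) = Mul(Add(456, -8), 394) = Mul(448, 394) = 176512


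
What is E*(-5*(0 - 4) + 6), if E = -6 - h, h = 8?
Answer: -364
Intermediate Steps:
E = -14 (E = -6 - 1*8 = -6 - 8 = -14)
E*(-5*(0 - 4) + 6) = -14*(-5*(0 - 4) + 6) = -14*(-5*(-4) + 6) = -14*(20 + 6) = -14*26 = -364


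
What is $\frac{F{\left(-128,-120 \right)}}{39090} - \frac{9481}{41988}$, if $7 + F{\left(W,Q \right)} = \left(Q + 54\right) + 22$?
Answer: $- \frac{62125613}{273551820} \approx -0.22711$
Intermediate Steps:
$F{\left(W,Q \right)} = 69 + Q$ ($F{\left(W,Q \right)} = -7 + \left(\left(Q + 54\right) + 22\right) = -7 + \left(\left(54 + Q\right) + 22\right) = -7 + \left(76 + Q\right) = 69 + Q$)
$\frac{F{\left(-128,-120 \right)}}{39090} - \frac{9481}{41988} = \frac{69 - 120}{39090} - \frac{9481}{41988} = \left(-51\right) \frac{1}{39090} - \frac{9481}{41988} = - \frac{17}{13030} - \frac{9481}{41988} = - \frac{62125613}{273551820}$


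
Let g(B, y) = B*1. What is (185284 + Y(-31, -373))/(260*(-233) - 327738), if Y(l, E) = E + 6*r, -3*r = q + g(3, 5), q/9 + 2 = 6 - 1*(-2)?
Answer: -184797/388318 ≈ -0.47589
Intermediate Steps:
g(B, y) = B
q = 54 (q = -18 + 9*(6 - 1*(-2)) = -18 + 9*(6 + 2) = -18 + 9*8 = -18 + 72 = 54)
r = -19 (r = -(54 + 3)/3 = -1/3*57 = -19)
Y(l, E) = -114 + E (Y(l, E) = E + 6*(-19) = E - 114 = -114 + E)
(185284 + Y(-31, -373))/(260*(-233) - 327738) = (185284 + (-114 - 373))/(260*(-233) - 327738) = (185284 - 487)/(-60580 - 327738) = 184797/(-388318) = 184797*(-1/388318) = -184797/388318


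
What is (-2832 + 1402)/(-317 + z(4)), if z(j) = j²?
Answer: 1430/301 ≈ 4.7508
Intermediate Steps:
(-2832 + 1402)/(-317 + z(4)) = (-2832 + 1402)/(-317 + 4²) = -1430/(-317 + 16) = -1430/(-301) = -1430*(-1/301) = 1430/301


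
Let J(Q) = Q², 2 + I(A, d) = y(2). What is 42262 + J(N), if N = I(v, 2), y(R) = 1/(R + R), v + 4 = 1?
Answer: 676241/16 ≈ 42265.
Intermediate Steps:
v = -3 (v = -4 + 1 = -3)
y(R) = 1/(2*R)
I(A, d) = -7/4 (I(A, d) = -2 + (½)/2 = -2 + (½)*(½) = -2 + ¼ = -7/4)
N = -7/4 ≈ -1.7500
42262 + J(N) = 42262 + (-7/4)² = 42262 + 49/16 = 676241/16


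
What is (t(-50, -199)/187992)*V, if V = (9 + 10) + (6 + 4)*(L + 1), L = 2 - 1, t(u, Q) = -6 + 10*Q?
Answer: -6487/15666 ≈ -0.41408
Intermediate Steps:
L = 1
V = 39 (V = (9 + 10) + (6 + 4)*(1 + 1) = 19 + 10*2 = 19 + 20 = 39)
(t(-50, -199)/187992)*V = ((-6 + 10*(-199))/187992)*39 = ((-6 - 1990)*(1/187992))*39 = -1996*1/187992*39 = -499/46998*39 = -6487/15666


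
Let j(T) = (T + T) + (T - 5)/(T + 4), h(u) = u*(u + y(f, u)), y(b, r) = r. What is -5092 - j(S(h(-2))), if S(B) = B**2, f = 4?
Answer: -355019/68 ≈ -5220.9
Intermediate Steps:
h(u) = 2*u**2 (h(u) = u*(u + u) = u*(2*u) = 2*u**2)
j(T) = 2*T + (-5 + T)/(4 + T)
-5092 - j(S(h(-2))) = -5092 - (-5 + 2*((2*(-2)**2)**2)**2 + 9*(2*(-2)**2)**2)/(4 + (2*(-2)**2)**2) = -5092 - (-5 + 2*((2*4)**2)**2 + 9*(2*4)**2)/(4 + (2*4)**2) = -5092 - (-5 + 2*(8**2)**2 + 9*8**2)/(4 + 8**2) = -5092 - (-5 + 2*64**2 + 9*64)/(4 + 64) = -5092 - (-5 + 2*4096 + 576)/68 = -5092 - (-5 + 8192 + 576)/68 = -5092 - 8763/68 = -355019/68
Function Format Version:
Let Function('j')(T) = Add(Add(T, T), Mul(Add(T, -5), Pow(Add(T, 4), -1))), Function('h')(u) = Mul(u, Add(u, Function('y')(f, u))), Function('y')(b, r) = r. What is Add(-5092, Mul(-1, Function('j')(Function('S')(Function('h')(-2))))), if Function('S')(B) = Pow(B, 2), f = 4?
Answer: Rational(-355019, 68) ≈ -5220.9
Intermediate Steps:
Function('h')(u) = Mul(2, Pow(u, 2)) (Function('h')(u) = Mul(u, Add(u, u)) = Mul(u, Mul(2, u)) = Mul(2, Pow(u, 2)))
Function('j')(T) = Add(Mul(2, T), Mul(Pow(Add(4, T), -1), Add(-5, T))) (Function('j')(T) = Add(Mul(2, T), Mul(Add(-5, T), Pow(Add(4, T), -1))) = Add(Mul(2, T), Mul(Pow(Add(4, T), -1), Add(-5, T))))
Add(-5092, Mul(-1, Function('j')(Function('S')(Function('h')(-2))))) = Add(-5092, Mul(-1, Mul(Pow(Add(4, Pow(Mul(2, Pow(-2, 2)), 2)), -1), Add(-5, Mul(2, Pow(Pow(Mul(2, Pow(-2, 2)), 2), 2)), Mul(9, Pow(Mul(2, Pow(-2, 2)), 2)))))) = Add(-5092, Mul(-1, Mul(Pow(Add(4, Pow(Mul(2, 4), 2)), -1), Add(-5, Mul(2, Pow(Pow(Mul(2, 4), 2), 2)), Mul(9, Pow(Mul(2, 4), 2)))))) = Add(-5092, Mul(-1, Mul(Pow(Add(4, Pow(8, 2)), -1), Add(-5, Mul(2, Pow(Pow(8, 2), 2)), Mul(9, Pow(8, 2)))))) = Add(-5092, Mul(-1, Mul(Pow(Add(4, 64), -1), Add(-5, Mul(2, Pow(64, 2)), Mul(9, 64))))) = Add(-5092, Mul(-1, Mul(Pow(68, -1), Add(-5, Mul(2, 4096), 576)))) = Add(-5092, Mul(-1, Mul(Rational(1, 68), Add(-5, 8192, 576)))) = Add(-5092, Mul(-1, Mul(Rational(1, 68), 8763))) = Add(-5092, Mul(-1, Rational(8763, 68))) = Add(-5092, Rational(-8763, 68)) = Rational(-355019, 68)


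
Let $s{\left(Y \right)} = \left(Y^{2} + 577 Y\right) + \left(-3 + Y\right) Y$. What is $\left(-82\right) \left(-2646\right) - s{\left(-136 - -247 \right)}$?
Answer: $128616$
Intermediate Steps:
$s{\left(Y \right)} = Y^{2} + 577 Y + Y \left(-3 + Y\right)$ ($s{\left(Y \right)} = \left(Y^{2} + 577 Y\right) + Y \left(-3 + Y\right) = Y^{2} + 577 Y + Y \left(-3 + Y\right)$)
$\left(-82\right) \left(-2646\right) - s{\left(-136 - -247 \right)} = \left(-82\right) \left(-2646\right) - 2 \left(-136 - -247\right) \left(287 - -111\right) = 216972 - 2 \left(-136 + 247\right) \left(287 + \left(-136 + 247\right)\right) = 216972 - 2 \cdot 111 \left(287 + 111\right) = 216972 - 2 \cdot 111 \cdot 398 = 216972 - 88356 = 128616$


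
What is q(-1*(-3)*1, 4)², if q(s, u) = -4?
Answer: 16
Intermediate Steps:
q(-1*(-3)*1, 4)² = (-4)² = 16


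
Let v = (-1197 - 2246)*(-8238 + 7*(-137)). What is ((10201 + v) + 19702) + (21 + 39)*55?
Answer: 31698474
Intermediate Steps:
v = 31665271 (v = -3443*(-8238 - 959) = -3443*(-9197) = 31665271)
((10201 + v) + 19702) + (21 + 39)*55 = ((10201 + 31665271) + 19702) + (21 + 39)*55 = (31675472 + 19702) + 60*55 = 31695174 + 3300 = 31698474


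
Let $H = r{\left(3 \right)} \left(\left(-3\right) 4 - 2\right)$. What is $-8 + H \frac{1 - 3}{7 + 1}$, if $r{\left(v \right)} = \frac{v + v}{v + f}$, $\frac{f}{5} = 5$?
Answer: $- \frac{29}{4} \approx -7.25$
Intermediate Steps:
$f = 25$ ($f = 5 \cdot 5 = 25$)
$r{\left(v \right)} = \frac{2 v}{25 + v}$ ($r{\left(v \right)} = \frac{v + v}{v + 25} = \frac{2 v}{25 + v}$)
$H = -3$ ($H = 2 \cdot 3 \frac{1}{25 + 3} \left(\left(-3\right) 4 - 2\right) = 2 \cdot 3 \cdot \frac{1}{28} \left(-12 - 2\right) = 2 \cdot 3 \cdot \frac{1}{28} \left(-14\right) = \frac{3}{14} \left(-14\right) = -3$)
$-8 + H \frac{1 - 3}{7 + 1} = -8 - 3 \frac{1 - 3}{7 + 1} = -8 - 3 \left(- \frac{2}{8}\right) = -8 - 3 \left(\left(-2\right) \frac{1}{8}\right) = -8 - - \frac{3}{4} = -8 + \frac{3}{4} = - \frac{29}{4}$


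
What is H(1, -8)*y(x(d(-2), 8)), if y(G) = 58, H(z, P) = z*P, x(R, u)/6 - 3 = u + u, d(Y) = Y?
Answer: -464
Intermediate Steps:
x(R, u) = 18 + 12*u (x(R, u) = 18 + 6*(u + u) = 18 + 6*(2*u) = 18 + 12*u)
H(z, P) = P*z
H(1, -8)*y(x(d(-2), 8)) = -8*1*58 = -8*58 = -464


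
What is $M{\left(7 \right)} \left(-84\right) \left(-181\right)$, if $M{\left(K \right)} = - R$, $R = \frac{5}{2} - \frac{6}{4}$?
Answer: $-15204$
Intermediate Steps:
$R = 1$ ($R = 5 \cdot \frac{1}{2} - \frac{3}{2} = \frac{5}{2} - \frac{3}{2} = 1$)
$M{\left(K \right)} = -1$ ($M{\left(K \right)} = \left(-1\right) 1 = -1$)
$M{\left(7 \right)} \left(-84\right) \left(-181\right) = \left(-1\right) \left(-84\right) \left(-181\right) = 84 \left(-181\right) = -15204$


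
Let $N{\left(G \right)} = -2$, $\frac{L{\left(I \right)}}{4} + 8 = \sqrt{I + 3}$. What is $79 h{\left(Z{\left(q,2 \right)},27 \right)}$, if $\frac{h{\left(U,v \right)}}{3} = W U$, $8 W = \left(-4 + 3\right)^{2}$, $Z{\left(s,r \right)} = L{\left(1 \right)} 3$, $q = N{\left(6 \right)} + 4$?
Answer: $-2133$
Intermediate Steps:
$L{\left(I \right)} = -32 + 4 \sqrt{3 + I}$ ($L{\left(I \right)} = -32 + 4 \sqrt{I + 3} = -32 + 4 \sqrt{3 + I}$)
$q = 2$ ($q = -2 + 4 = 2$)
$Z{\left(s,r \right)} = -72$ ($Z{\left(s,r \right)} = \left(-32 + 4 \sqrt{3 + 1}\right) 3 = \left(-32 + 4 \sqrt{4}\right) 3 = \left(-32 + 4 \cdot 2\right) 3 = \left(-32 + 8\right) 3 = \left(-24\right) 3 = -72$)
$W = \frac{1}{8}$ ($W = \frac{\left(-4 + 3\right)^{2}}{8} = \frac{\left(-1\right)^{2}}{8} = \frac{1}{8} \cdot 1 = \frac{1}{8} \approx 0.125$)
$h{\left(U,v \right)} = \frac{3 U}{8}$ ($h{\left(U,v \right)} = 3 \frac{U}{8} = \frac{3 U}{8}$)
$79 h{\left(Z{\left(q,2 \right)},27 \right)} = 79 \cdot \frac{3}{8} \left(-72\right) = 79 \left(-27\right) = -2133$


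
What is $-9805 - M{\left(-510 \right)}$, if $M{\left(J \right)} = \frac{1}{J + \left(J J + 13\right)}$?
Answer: $- \frac{2545407416}{259603} \approx -9805.0$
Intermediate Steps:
$M{\left(J \right)} = \frac{1}{13 + J + J^{2}}$ ($M{\left(J \right)} = \frac{1}{J + \left(J^{2} + 13\right)} = \frac{1}{J + \left(13 + J^{2}\right)} = \frac{1}{13 + J + J^{2}}$)
$-9805 - M{\left(-510 \right)} = -9805 - \frac{1}{13 - 510 + \left(-510\right)^{2}} = -9805 - \frac{1}{13 - 510 + 260100} = -9805 - \frac{1}{259603} = - \frac{2545407416}{259603}$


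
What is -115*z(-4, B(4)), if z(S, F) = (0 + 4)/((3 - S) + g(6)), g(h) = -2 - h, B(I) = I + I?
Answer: 460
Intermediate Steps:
B(I) = 2*I
z(S, F) = 4/(-5 - S) (z(S, F) = (0 + 4)/((3 - S) + (-2 - 1*6)) = 4/((3 - S) + (-2 - 6)) = 4/((3 - S) - 8) = 4/(-5 - S))
-115*z(-4, B(4)) = -(-460)/(5 - 4) = -(-460)/1 = -(-460) = -115*(-4) = 460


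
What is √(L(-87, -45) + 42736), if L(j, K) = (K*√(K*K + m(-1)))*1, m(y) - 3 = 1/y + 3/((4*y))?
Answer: √(170944 - 90*√8105)/2 ≈ 201.77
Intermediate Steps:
m(y) = 3 + 7/(4*y) (m(y) = 3 + (1/y + 3/((4*y))) = 3 + (1/y + 3*(1/(4*y))) = 3 + (1/y + 3/(4*y)) = 3 + 7/(4*y))
L(j, K) = K*√(5/4 + K²) (L(j, K) = (K*√(K*K + (3 + (7/4)/(-1))))*1 = (K*√(K² + (3 + (7/4)*(-1))))*1 = (K*√(K² + (3 - 7/4)))*1 = (K*√(K² + 5/4))*1 = (K*√(5/4 + K²))*1 = K*√(5/4 + K²))
√(L(-87, -45) + 42736) = √((½)*(-45)*√(5 + 4*(-45)²) + 42736) = √((½)*(-45)*√(5 + 4*2025) + 42736) = √((½)*(-45)*√(5 + 8100) + 42736) = √((½)*(-45)*√8105 + 42736) = √(-45*√8105/2 + 42736) = √(42736 - 45*√8105/2)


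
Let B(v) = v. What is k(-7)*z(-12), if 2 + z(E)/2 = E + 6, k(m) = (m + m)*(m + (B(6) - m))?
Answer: 1344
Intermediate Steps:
k(m) = 12*m (k(m) = (m + m)*(m + (6 - m)) = (2*m)*6 = 12*m)
z(E) = 8 + 2*E (z(E) = -4 + 2*(E + 6) = -4 + 2*(6 + E) = -4 + (12 + 2*E) = 8 + 2*E)
k(-7)*z(-12) = (12*(-7))*(8 + 2*(-12)) = -84*(8 - 24) = -84*(-16) = 1344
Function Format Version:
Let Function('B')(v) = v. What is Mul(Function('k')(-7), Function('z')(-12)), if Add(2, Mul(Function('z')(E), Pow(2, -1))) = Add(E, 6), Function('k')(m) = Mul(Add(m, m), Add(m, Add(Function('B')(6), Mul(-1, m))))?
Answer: 1344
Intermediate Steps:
Function('k')(m) = Mul(12, m) (Function('k')(m) = Mul(Add(m, m), Add(m, Add(6, Mul(-1, m)))) = Mul(Mul(2, m), 6) = Mul(12, m))
Function('z')(E) = Add(8, Mul(2, E)) (Function('z')(E) = Add(-4, Mul(2, Add(E, 6))) = Add(-4, Mul(2, Add(6, E))) = Add(-4, Add(12, Mul(2, E))) = Add(8, Mul(2, E)))
Mul(Function('k')(-7), Function('z')(-12)) = Mul(Mul(12, -7), Add(8, Mul(2, -12))) = Mul(-84, Add(8, -24)) = Mul(-84, -16) = 1344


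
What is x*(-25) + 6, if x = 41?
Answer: -1019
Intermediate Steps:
x*(-25) + 6 = 41*(-25) + 6 = -1025 + 6 = -1019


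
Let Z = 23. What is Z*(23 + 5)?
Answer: 644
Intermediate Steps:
Z*(23 + 5) = 23*(23 + 5) = 23*28 = 644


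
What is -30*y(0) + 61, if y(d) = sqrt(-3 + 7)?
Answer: 1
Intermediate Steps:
y(d) = 2 (y(d) = sqrt(4) = 2)
-30*y(0) + 61 = -30*2 + 61 = -60 + 61 = 1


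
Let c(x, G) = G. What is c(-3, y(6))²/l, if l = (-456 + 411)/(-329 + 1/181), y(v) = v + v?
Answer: 952768/905 ≈ 1052.8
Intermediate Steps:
y(v) = 2*v
l = 8145/59548 (l = -45/(-329 + 1/181) = -45/(-59548/181) = -45*(-181/59548) = 8145/59548 ≈ 0.13678)
c(-3, y(6))²/l = (2*6)²/(8145/59548) = 12²*(59548/8145) = 144*(59548/8145) = 952768/905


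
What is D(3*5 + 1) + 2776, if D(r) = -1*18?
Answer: 2758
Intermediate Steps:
D(r) = -18
D(3*5 + 1) + 2776 = -18 + 2776 = 2758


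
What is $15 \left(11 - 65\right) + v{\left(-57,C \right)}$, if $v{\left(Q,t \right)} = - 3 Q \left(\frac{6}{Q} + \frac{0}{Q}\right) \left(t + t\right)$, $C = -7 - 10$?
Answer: $-198$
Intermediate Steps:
$C = -17$ ($C = -7 - 10 = -17$)
$v{\left(Q,t \right)} = - 36 t$ ($v{\left(Q,t \right)} = - 3 Q \left(\frac{6}{Q} + 0\right) 2 t = - 3 Q \frac{6}{Q} 2 t = - 18 \cdot 2 t = - 36 t$)
$15 \left(11 - 65\right) + v{\left(-57,C \right)} = 15 \left(11 - 65\right) - -612 = 15 \left(-54\right) + 612 = -810 + 612 = -198$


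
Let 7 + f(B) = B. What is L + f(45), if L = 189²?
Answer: 35759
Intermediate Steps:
f(B) = -7 + B
L = 35721
L + f(45) = 35721 + (-7 + 45) = 35721 + 38 = 35759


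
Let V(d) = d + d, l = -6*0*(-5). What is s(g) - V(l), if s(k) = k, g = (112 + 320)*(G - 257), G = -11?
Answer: -115776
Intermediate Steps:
g = -115776 (g = (112 + 320)*(-11 - 257) = 432*(-268) = -115776)
l = 0 (l = 0*(-5) = 0)
V(d) = 2*d
s(g) - V(l) = -115776 - 2*0 = -115776 - 1*0 = -115776 + 0 = -115776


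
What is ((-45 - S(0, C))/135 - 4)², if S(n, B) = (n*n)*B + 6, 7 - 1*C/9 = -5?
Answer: 38809/2025 ≈ 19.165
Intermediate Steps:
C = 108 (C = 63 - 9*(-5) = 63 + 45 = 108)
S(n, B) = 6 + B*n² (S(n, B) = n²*B + 6 = B*n² + 6 = 6 + B*n²)
((-45 - S(0, C))/135 - 4)² = ((-45 - (6 + 108*0²))/135 - 4)² = ((-45 - (6 + 108*0))*(1/135) - 4)² = ((-45 - (6 + 0))*(1/135) - 4)² = ((-45 - 1*6)*(1/135) - 4)² = ((-45 - 6)*(1/135) - 4)² = (-51*1/135 - 4)² = (-17/45 - 4)² = (-197/45)² = 38809/2025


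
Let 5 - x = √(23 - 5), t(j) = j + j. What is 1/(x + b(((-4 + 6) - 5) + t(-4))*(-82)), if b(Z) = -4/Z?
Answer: -1001/24117 + 121*√2/24117 ≈ -0.034411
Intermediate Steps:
t(j) = 2*j
x = 5 - 3*√2 (x = 5 - √(23 - 5) = 5 - √18 = 5 - 3*√2 ≈ 0.75736)
1/(x + b(((-4 + 6) - 5) + t(-4))*(-82)) = 1/((5 - 3*√2) - 4/(((-4 + 6) - 5) + 2*(-4))*(-82)) = 1/((5 - 3*√2) - 4/((2 - 5) - 8)*(-82)) = 1/((5 - 3*√2) - 4/(-3 - 8)*(-82)) = 1/((5 - 3*√2) - 4/(-11)*(-82)) = 1/((5 - 3*√2) - 4*(-1/11)*(-82)) = 1/((5 - 3*√2) + (4/11)*(-82)) = 1/((5 - 3*√2) - 328/11) = 1/(-273/11 - 3*√2)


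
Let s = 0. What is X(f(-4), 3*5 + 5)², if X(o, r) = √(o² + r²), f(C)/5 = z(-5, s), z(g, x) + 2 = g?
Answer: 1625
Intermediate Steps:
z(g, x) = -2 + g
f(C) = -35 (f(C) = 5*(-2 - 5) = 5*(-7) = -35)
X(f(-4), 3*5 + 5)² = (√((-35)² + (3*5 + 5)²))² = (√(1225 + (15 + 5)²))² = (√(1225 + 20²))² = (√(1225 + 400))² = (√1625)² = (5*√65)² = 1625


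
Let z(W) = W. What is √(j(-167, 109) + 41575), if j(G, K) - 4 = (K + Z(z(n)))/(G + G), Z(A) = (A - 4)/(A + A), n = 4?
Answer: √4638350518/334 ≈ 203.91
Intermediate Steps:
Z(A) = (-4 + A)/(2*A) (Z(A) = (-4 + A)/((2*A)) = (-4 + A)*(1/(2*A)) = (-4 + A)/(2*A))
j(G, K) = 4 + K/(2*G) (j(G, K) = 4 + (K + (½)*(-4 + 4)/4)/(G + G) = 4 + (K + (½)*(¼)*0)/((2*G)) = 4 + (K + 0)*(1/(2*G)) = 4 + K*(1/(2*G)) = 4 + K/(2*G))
√(j(-167, 109) + 41575) = √((4 + (½)*109/(-167)) + 41575) = √((4 + (½)*109*(-1/167)) + 41575) = √((4 - 109/334) + 41575) = √(1227/334 + 41575) = √(13887277/334) = √4638350518/334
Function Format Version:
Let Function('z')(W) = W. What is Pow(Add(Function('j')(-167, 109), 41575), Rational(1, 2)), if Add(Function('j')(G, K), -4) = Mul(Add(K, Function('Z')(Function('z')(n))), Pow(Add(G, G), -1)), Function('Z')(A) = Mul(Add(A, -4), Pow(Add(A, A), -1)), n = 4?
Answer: Mul(Rational(1, 334), Pow(4638350518, Rational(1, 2))) ≈ 203.91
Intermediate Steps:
Function('Z')(A) = Mul(Rational(1, 2), Pow(A, -1), Add(-4, A)) (Function('Z')(A) = Mul(Add(-4, A), Pow(Mul(2, A), -1)) = Mul(Add(-4, A), Mul(Rational(1, 2), Pow(A, -1))) = Mul(Rational(1, 2), Pow(A, -1), Add(-4, A)))
Function('j')(G, K) = Add(4, Mul(Rational(1, 2), K, Pow(G, -1))) (Function('j')(G, K) = Add(4, Mul(Add(K, Mul(Rational(1, 2), Pow(4, -1), Add(-4, 4))), Pow(Add(G, G), -1))) = Add(4, Mul(Add(K, Mul(Rational(1, 2), Rational(1, 4), 0)), Pow(Mul(2, G), -1))) = Add(4, Mul(Add(K, 0), Mul(Rational(1, 2), Pow(G, -1)))) = Add(4, Mul(K, Mul(Rational(1, 2), Pow(G, -1)))) = Add(4, Mul(Rational(1, 2), K, Pow(G, -1))))
Pow(Add(Function('j')(-167, 109), 41575), Rational(1, 2)) = Pow(Add(Add(4, Mul(Rational(1, 2), 109, Pow(-167, -1))), 41575), Rational(1, 2)) = Pow(Add(Add(4, Mul(Rational(1, 2), 109, Rational(-1, 167))), 41575), Rational(1, 2)) = Pow(Add(Add(4, Rational(-109, 334)), 41575), Rational(1, 2)) = Pow(Add(Rational(1227, 334), 41575), Rational(1, 2)) = Pow(Rational(13887277, 334), Rational(1, 2)) = Mul(Rational(1, 334), Pow(4638350518, Rational(1, 2)))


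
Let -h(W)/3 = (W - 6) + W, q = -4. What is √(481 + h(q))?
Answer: √523 ≈ 22.869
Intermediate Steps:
h(W) = 18 - 6*W (h(W) = -3*((W - 6) + W) = -3*((-6 + W) + W) = -3*(-6 + 2*W) = 18 - 6*W)
√(481 + h(q)) = √(481 + (18 - 6*(-4))) = √(481 + (18 + 24)) = √(481 + 42) = √523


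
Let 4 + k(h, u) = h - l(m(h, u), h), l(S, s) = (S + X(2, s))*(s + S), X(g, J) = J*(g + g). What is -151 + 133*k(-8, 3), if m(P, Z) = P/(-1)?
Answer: -1747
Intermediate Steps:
m(P, Z) = -P (m(P, Z) = P*(-1) = -P)
X(g, J) = 2*J*g (X(g, J) = J*(2*g) = 2*J*g)
l(S, s) = (S + s)*(S + 4*s) (l(S, s) = (S + 2*s*2)*(s + S) = (S + 4*s)*(S + s) = (S + s)*(S + 4*s))
k(h, u) = -4 + h (k(h, u) = -4 + (h - ((-h)**2 + 4*h**2 + 5*(-h)*h)) = -4 + (h - (h**2 + 4*h**2 - 5*h**2)) = -4 + (h - 1*0) = -4 + (h + 0) = -4 + h)
-151 + 133*k(-8, 3) = -151 + 133*(-4 - 8) = -151 + 133*(-12) = -151 - 1596 = -1747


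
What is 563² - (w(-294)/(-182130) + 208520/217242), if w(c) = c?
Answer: 1045103991196166/3297190455 ≈ 3.1697e+5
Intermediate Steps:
563² - (w(-294)/(-182130) + 208520/217242) = 563² - (-294/(-182130) + 208520/217242) = 316969 - (-294*(-1/182130) + 208520*(1/217242)) = 316969 - (49/30355 + 104260/108621) = 316969 - 1*3170134729/3297190455 = 316969 - 3170134729/3297190455 = 1045103991196166/3297190455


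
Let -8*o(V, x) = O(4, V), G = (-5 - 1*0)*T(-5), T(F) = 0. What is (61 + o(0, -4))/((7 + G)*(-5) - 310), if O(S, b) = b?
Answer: -61/345 ≈ -0.17681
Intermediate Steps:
G = 0 (G = (-5 - 1*0)*0 = (-5 + 0)*0 = -5*0 = 0)
o(V, x) = -V/8
(61 + o(0, -4))/((7 + G)*(-5) - 310) = (61 - ⅛*0)/((7 + 0)*(-5) - 310) = (61 + 0)/(7*(-5) - 310) = 61/(-35 - 310) = 61/(-345) = 61*(-1/345) = -61/345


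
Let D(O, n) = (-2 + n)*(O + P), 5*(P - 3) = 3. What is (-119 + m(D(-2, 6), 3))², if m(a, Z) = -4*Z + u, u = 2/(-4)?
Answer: 69169/4 ≈ 17292.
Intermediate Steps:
P = 18/5 (P = 3 + (⅕)*3 = 3 + ⅗ = 18/5 ≈ 3.6000)
D(O, n) = (-2 + n)*(18/5 + O) (D(O, n) = (-2 + n)*(O + 18/5) = (-2 + n)*(18/5 + O))
u = -½ (u = 2*(-¼) = -½ ≈ -0.50000)
m(a, Z) = -½ - 4*Z (m(a, Z) = -4*Z - ½ = -½ - 4*Z)
(-119 + m(D(-2, 6), 3))² = (-119 + (-½ - 4*3))² = (-119 + (-½ - 12))² = (-119 - 25/2)² = (-263/2)² = 69169/4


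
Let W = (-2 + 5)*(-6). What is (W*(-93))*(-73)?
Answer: -122202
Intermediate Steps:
W = -18 (W = 3*(-6) = -18)
(W*(-93))*(-73) = -18*(-93)*(-73) = 1674*(-73) = -122202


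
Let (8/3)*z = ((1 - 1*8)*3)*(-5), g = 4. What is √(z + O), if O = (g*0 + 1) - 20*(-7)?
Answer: √2886/4 ≈ 13.430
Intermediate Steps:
z = 315/8 (z = 3*(((1 - 1*8)*3)*(-5))/8 = 3*(((1 - 8)*3)*(-5))/8 = 3*(-7*3*(-5))/8 = 3*(-21*(-5))/8 = (3/8)*105 = 315/8 ≈ 39.375)
O = 141 (O = (4*0 + 1) - 20*(-7) = (0 + 1) + 140 = 1 + 140 = 141)
√(z + O) = √(315/8 + 141) = √(1443/8) = √2886/4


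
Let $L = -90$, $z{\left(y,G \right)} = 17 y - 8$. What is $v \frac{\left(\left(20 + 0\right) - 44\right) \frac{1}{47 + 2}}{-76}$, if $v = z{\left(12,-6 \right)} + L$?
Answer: $\frac{636}{931} \approx 0.68314$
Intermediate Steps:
$z{\left(y,G \right)} = -8 + 17 y$
$v = 106$ ($v = \left(-8 + 17 \cdot 12\right) - 90 = \left(-8 + 204\right) - 90 = 196 - 90 = 106$)
$v \frac{\left(\left(20 + 0\right) - 44\right) \frac{1}{47 + 2}}{-76} = 106 \frac{\left(\left(20 + 0\right) - 44\right) \frac{1}{47 + 2}}{-76} = 106 \frac{20 - 44}{49} \left(- \frac{1}{76}\right) = 106 \left(-24\right) \frac{1}{49} \left(- \frac{1}{76}\right) = 106 \left(\left(- \frac{24}{49}\right) \left(- \frac{1}{76}\right)\right) = 106 \cdot \frac{6}{931} = \frac{636}{931}$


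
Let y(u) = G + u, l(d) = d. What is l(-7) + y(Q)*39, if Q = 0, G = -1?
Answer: -46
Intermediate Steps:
y(u) = -1 + u
l(-7) + y(Q)*39 = -7 + (-1 + 0)*39 = -7 - 1*39 = -7 - 39 = -46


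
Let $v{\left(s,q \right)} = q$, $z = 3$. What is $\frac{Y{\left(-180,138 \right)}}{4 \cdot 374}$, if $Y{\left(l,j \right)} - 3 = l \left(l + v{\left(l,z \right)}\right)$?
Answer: $\frac{31863}{1496} \approx 21.299$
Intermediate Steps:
$Y{\left(l,j \right)} = 3 + l \left(3 + l\right)$ ($Y{\left(l,j \right)} = 3 + l \left(l + 3\right) = 3 + l \left(3 + l\right)$)
$\frac{Y{\left(-180,138 \right)}}{4 \cdot 374} = \frac{3 + \left(-180\right)^{2} + 3 \left(-180\right)}{4 \cdot 374} = \frac{3 + 32400 - 540}{1496} = 31863 \cdot \frac{1}{1496} = \frac{31863}{1496}$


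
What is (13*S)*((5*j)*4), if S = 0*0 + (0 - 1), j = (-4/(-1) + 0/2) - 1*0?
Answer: -1040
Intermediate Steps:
j = 4 (j = (-4*(-1) + 0*(½)) + 0 = (4 + 0) + 0 = 4 + 0 = 4)
S = -1 (S = 0 - 1 = -1)
(13*S)*((5*j)*4) = (13*(-1))*((5*4)*4) = -260*4 = -13*80 = -1040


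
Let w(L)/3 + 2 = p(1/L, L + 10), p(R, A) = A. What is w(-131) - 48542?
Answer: -48911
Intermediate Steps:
w(L) = 24 + 3*L (w(L) = -6 + 3*(L + 10) = -6 + 3*(10 + L) = -6 + (30 + 3*L) = 24 + 3*L)
w(-131) - 48542 = (24 + 3*(-131)) - 48542 = (24 - 393) - 48542 = -369 - 48542 = -48911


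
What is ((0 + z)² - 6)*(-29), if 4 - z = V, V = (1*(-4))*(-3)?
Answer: -1682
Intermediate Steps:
V = 12 (V = -4*(-3) = 12)
z = -8 (z = 4 - 1*12 = 4 - 12 = -8)
((0 + z)² - 6)*(-29) = ((0 - 8)² - 6)*(-29) = ((-8)² - 6)*(-29) = (64 - 6)*(-29) = 58*(-29) = -1682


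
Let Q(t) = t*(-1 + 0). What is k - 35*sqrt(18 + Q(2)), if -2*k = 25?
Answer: -305/2 ≈ -152.50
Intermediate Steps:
k = -25/2 (k = -1/2*25 = -25/2 ≈ -12.500)
Q(t) = -t (Q(t) = t*(-1) = -t)
k - 35*sqrt(18 + Q(2)) = -25/2 - 35*sqrt(18 - 1*2) = -25/2 - 35*sqrt(18 - 2) = -25/2 - 35*sqrt(16) = -25/2 - 35*4 = -25/2 - 140 = -305/2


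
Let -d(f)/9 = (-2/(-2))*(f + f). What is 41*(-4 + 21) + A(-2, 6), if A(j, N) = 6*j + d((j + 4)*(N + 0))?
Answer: 469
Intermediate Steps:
d(f) = -18*f (d(f) = -9*(-2/(-2))*(f + f) = -9*(-2*(-1/2))*2*f = -9*2*f = -18*f)
A(j, N) = 6*j - 18*N*(4 + j) (A(j, N) = 6*j - 18*(j + 4)*(N + 0) = 6*j - 18*(4 + j)*N = 6*j - 18*N*(4 + j))
41*(-4 + 21) + A(-2, 6) = 41*(-4 + 21) + (6*(-2) - 18*6*(4 - 2)) = 41*17 + (-12 - 18*6*2) = 697 + (-12 - 216) = 697 - 228 = 469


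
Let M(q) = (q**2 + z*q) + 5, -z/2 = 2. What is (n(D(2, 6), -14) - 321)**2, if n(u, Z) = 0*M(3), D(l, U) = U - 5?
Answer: 103041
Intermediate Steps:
z = -4 (z = -2*2 = -4)
D(l, U) = -5 + U
M(q) = 5 + q**2 - 4*q (M(q) = (q**2 - 4*q) + 5 = 5 + q**2 - 4*q)
n(u, Z) = 0 (n(u, Z) = 0*(5 + 3**2 - 4*3) = 0*(5 + 9 - 12) = 0*2 = 0)
(n(D(2, 6), -14) - 321)**2 = (0 - 321)**2 = (-321)**2 = 103041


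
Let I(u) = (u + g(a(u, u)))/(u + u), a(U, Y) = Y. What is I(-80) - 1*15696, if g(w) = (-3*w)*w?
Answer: -31151/2 ≈ -15576.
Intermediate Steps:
g(w) = -3*w²
I(u) = (u - 3*u²)/(2*u) (I(u) = (u - 3*u²)/(u + u) = (u - 3*u²)/((2*u)) = (u - 3*u²)*(1/(2*u)) = (u - 3*u²)/(2*u))
I(-80) - 1*15696 = (½ - 3/2*(-80)) - 1*15696 = (½ + 120) - 15696 = 241/2 - 15696 = -31151/2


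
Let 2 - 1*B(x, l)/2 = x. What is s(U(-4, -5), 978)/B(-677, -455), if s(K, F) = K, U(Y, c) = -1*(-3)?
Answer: 3/1358 ≈ 0.0022091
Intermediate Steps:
B(x, l) = 4 - 2*x
U(Y, c) = 3
s(U(-4, -5), 978)/B(-677, -455) = 3/(4 - 2*(-677)) = 3/(4 + 1354) = 3/1358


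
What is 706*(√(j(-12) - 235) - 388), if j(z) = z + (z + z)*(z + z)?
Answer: -273928 + 706*√329 ≈ -2.6112e+5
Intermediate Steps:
j(z) = z + 4*z² (j(z) = z + (2*z)*(2*z) = z + 4*z²)
706*(√(j(-12) - 235) - 388) = 706*(√(-12*(1 + 4*(-12)) - 235) - 388) = 706*(√(-12*(1 - 48) - 235) - 388) = 706*(√(-12*(-47) - 235) - 388) = 706*(√(564 - 235) - 388) = 706*(√329 - 388) = 706*(-388 + √329) = -273928 + 706*√329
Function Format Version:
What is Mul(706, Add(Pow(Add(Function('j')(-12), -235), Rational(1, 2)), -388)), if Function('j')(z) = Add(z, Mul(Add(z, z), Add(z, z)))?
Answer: Add(-273928, Mul(706, Pow(329, Rational(1, 2)))) ≈ -2.6112e+5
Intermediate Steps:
Function('j')(z) = Add(z, Mul(4, Pow(z, 2))) (Function('j')(z) = Add(z, Mul(Mul(2, z), Mul(2, z))) = Add(z, Mul(4, Pow(z, 2))))
Mul(706, Add(Pow(Add(Function('j')(-12), -235), Rational(1, 2)), -388)) = Mul(706, Add(Pow(Add(Mul(-12, Add(1, Mul(4, -12))), -235), Rational(1, 2)), -388)) = Mul(706, Add(Pow(Add(Mul(-12, Add(1, -48)), -235), Rational(1, 2)), -388)) = Mul(706, Add(Pow(Add(Mul(-12, -47), -235), Rational(1, 2)), -388)) = Mul(706, Add(Pow(Add(564, -235), Rational(1, 2)), -388)) = Mul(706, Add(Pow(329, Rational(1, 2)), -388)) = Mul(706, Add(-388, Pow(329, Rational(1, 2)))) = Add(-273928, Mul(706, Pow(329, Rational(1, 2))))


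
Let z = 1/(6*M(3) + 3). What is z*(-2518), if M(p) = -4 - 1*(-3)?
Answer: 2518/3 ≈ 839.33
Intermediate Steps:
M(p) = -1 (M(p) = -4 + 3 = -1)
z = -⅓ (z = 1/(6*(-1) + 3) = 1/(-6 + 3) = 1/(-3) = -⅓ ≈ -0.33333)
z*(-2518) = -⅓*(-2518) = 2518/3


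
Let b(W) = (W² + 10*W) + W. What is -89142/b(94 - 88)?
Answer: -14857/17 ≈ -873.94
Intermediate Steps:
b(W) = W² + 11*W
-89142/b(94 - 88) = -89142*1/((11 + (94 - 88))*(94 - 88)) = -89142*1/(6*(11 + 6)) = -89142/(6*17) = -89142/102 = -89142*1/102 = -14857/17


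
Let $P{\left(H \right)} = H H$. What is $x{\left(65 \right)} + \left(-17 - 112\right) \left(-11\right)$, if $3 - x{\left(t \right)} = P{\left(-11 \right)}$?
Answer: $1301$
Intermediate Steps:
$P{\left(H \right)} = H^{2}$
$x{\left(t \right)} = -118$ ($x{\left(t \right)} = 3 - \left(-11\right)^{2} = 3 - 121 = -118$)
$x{\left(65 \right)} + \left(-17 - 112\right) \left(-11\right) = -118 + \left(-17 - 112\right) \left(-11\right) = -118 - -1419 = -118 + 1419 = 1301$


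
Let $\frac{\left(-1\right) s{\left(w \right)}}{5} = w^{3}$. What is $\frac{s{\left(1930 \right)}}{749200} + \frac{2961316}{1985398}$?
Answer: $- \frac{178408695826207}{3718650454} \approx -47977.0$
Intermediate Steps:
$s{\left(w \right)} = - 5 w^{3}$
$\frac{s{\left(1930 \right)}}{749200} + \frac{2961316}{1985398} = \frac{\left(-5\right) 1930^{3}}{749200} + \frac{2961316}{1985398} = \left(-5\right) 7189057000 \cdot \frac{1}{749200} + 2961316 \cdot \frac{1}{1985398} = \left(-35945285000\right) \frac{1}{749200} + \frac{1480658}{992699} = - \frac{179726425}{3746} + \frac{1480658}{992699} = - \frac{178408695826207}{3718650454}$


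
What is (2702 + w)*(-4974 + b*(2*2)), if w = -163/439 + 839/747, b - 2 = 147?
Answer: -3880315640828/327933 ≈ -1.1833e+7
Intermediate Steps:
b = 149 (b = 2 + 147 = 149)
w = 246560/327933 (w = -163*1/439 + 839*(1/747) = -163/439 + 839/747 = 246560/327933 ≈ 0.75186)
(2702 + w)*(-4974 + b*(2*2)) = (2702 + 246560/327933)*(-4974 + 149*(2*2)) = 886321526*(-4974 + 149*4)/327933 = 886321526*(-4974 + 596)/327933 = (886321526/327933)*(-4378) = -3880315640828/327933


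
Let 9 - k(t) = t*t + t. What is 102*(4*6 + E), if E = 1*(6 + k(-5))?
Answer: 1938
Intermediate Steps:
k(t) = 9 - t - t² (k(t) = 9 - (t*t + t) = 9 - (t² + t) = 9 - (t + t²) = 9 + (-t - t²) = 9 - t - t²)
E = -5 (E = 1*(6 + (9 - 1*(-5) - 1*(-5)²)) = 1*(6 + (9 + 5 - 1*25)) = 1*(6 + (9 + 5 - 25)) = 1*(6 - 11) = 1*(-5) = -5)
102*(4*6 + E) = 102*(4*6 - 5) = 102*(24 - 5) = 102*19 = 1938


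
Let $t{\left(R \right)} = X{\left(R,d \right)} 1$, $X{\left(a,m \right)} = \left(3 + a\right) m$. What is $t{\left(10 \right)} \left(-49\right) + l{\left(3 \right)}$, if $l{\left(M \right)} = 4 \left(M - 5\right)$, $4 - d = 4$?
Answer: $-8$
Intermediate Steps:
$d = 0$ ($d = 4 - 4 = 0$)
$X{\left(a,m \right)} = m \left(3 + a\right)$
$l{\left(M \right)} = -20 + 4 M$ ($l{\left(M \right)} = 4 \left(-5 + M\right) = -20 + 4 M$)
$t{\left(R \right)} = 0$ ($t{\left(R \right)} = 0 \left(3 + R\right) 1 = 0 \cdot 1 = 0$)
$t{\left(10 \right)} \left(-49\right) + l{\left(3 \right)} = 0 \left(-49\right) + \left(-20 + 4 \cdot 3\right) = 0 + \left(-20 + 12\right) = 0 - 8 = -8$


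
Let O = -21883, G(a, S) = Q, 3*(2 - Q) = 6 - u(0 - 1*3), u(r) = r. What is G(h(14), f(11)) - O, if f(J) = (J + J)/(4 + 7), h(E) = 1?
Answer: 21882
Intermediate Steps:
Q = -1 (Q = 2 - (6 - (0 - 1*3))/3 = 2 - (6 - (0 - 3))/3 = 2 - (6 - 1*(-3))/3 = 2 - (6 + 3)/3 = 2 - 1/3*9 = 2 - 3 = -1)
f(J) = 2*J/11 (f(J) = (2*J)/11 = (2*J)*(1/11) = 2*J/11)
G(a, S) = -1
G(h(14), f(11)) - O = -1 - 1*(-21883) = -1 + 21883 = 21882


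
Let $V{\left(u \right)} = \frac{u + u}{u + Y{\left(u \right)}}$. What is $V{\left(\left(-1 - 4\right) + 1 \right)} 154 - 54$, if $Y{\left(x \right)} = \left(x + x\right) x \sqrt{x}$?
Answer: $- \frac{13570}{257} + \frac{4928 i}{257} \approx -52.802 + 19.175 i$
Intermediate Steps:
$Y{\left(x \right)} = 2 x^{\frac{5}{2}}$ ($Y{\left(x \right)} = 2 x x \sqrt{x} = 2 x^{2} \sqrt{x} = 2 x^{\frac{5}{2}}$)
$V{\left(u \right)} = \frac{2 u}{u + 2 u^{\frac{5}{2}}}$ ($V{\left(u \right)} = \frac{u + u}{u + 2 u^{\frac{5}{2}}} = \frac{2 u}{u + 2 u^{\frac{5}{2}}}$)
$V{\left(\left(-1 - 4\right) + 1 \right)} 154 - 54 = \frac{2 \left(\left(-1 - 4\right) + 1\right)}{\left(\left(-1 - 4\right) + 1\right) + 2 \left(\left(-1 - 4\right) + 1\right)^{\frac{5}{2}}} \cdot 154 - 54 = \frac{2 \left(-5 + 1\right)}{\left(-5 + 1\right) + 2 \left(-5 + 1\right)^{\frac{5}{2}}} \cdot 154 - 54 = 2 \left(-4\right) \frac{1}{-4 + 2 \left(-4\right)^{\frac{5}{2}}} \cdot 154 - 54 = 2 \left(-4\right) \frac{1}{-4 + 2 \cdot 32 i} 154 - 54 = 2 \left(-4\right) \frac{1}{-4 + 64 i} 154 - 54 = 2 \left(-4\right) \frac{-4 - 64 i}{4112} \cdot 154 - 54 = \left(\frac{2}{257} + \frac{32 i}{257}\right) 154 - 54 = \left(\frac{308}{257} + \frac{4928 i}{257}\right) - 54 = - \frac{13570}{257} + \frac{4928 i}{257}$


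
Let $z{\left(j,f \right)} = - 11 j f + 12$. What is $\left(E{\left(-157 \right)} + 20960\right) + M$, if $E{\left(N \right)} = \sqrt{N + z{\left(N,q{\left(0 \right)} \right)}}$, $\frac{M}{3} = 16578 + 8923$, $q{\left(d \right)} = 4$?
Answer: $97463 + \sqrt{6763} \approx 97545.0$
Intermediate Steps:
$M = 76503$ ($M = 3 \left(16578 + 8923\right) = 3 \cdot 25501 = 76503$)
$z{\left(j,f \right)} = 12 - 11 f j$ ($z{\left(j,f \right)} = - 11 f j + 12 = 12 - 11 f j$)
$E{\left(N \right)} = \sqrt{12 - 43 N}$ ($E{\left(N \right)} = \sqrt{N + \left(12 - 44 N\right)} = \sqrt{N - \left(-12 + 44 N\right)} = \sqrt{12 - 43 N}$)
$\left(E{\left(-157 \right)} + 20960\right) + M = \left(\sqrt{12 - -6751} + 20960\right) + 76503 = \left(\sqrt{12 + 6751} + 20960\right) + 76503 = \left(\sqrt{6763} + 20960\right) + 76503 = \left(20960 + \sqrt{6763}\right) + 76503 = 97463 + \sqrt{6763}$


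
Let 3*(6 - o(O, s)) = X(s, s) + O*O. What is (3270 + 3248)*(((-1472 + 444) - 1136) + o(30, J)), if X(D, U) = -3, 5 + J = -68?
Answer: -16014726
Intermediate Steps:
J = -73 (J = -5 - 68 = -73)
o(O, s) = 7 - O**2/3 (o(O, s) = 6 - (-3 + O*O)/3 = 6 - (-3 + O**2)/3 = 6 + (1 - O**2/3) = 7 - O**2/3)
(3270 + 3248)*(((-1472 + 444) - 1136) + o(30, J)) = (3270 + 3248)*(((-1472 + 444) - 1136) + (7 - 1/3*30**2)) = 6518*((-1028 - 1136) + (7 - 1/3*900)) = 6518*(-2164 + (7 - 300)) = 6518*(-2164 - 293) = 6518*(-2457) = -16014726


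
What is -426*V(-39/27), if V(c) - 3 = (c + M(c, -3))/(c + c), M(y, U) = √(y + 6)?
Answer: -1491 + 639*√41/13 ≈ -1176.3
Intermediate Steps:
M(y, U) = √(6 + y)
V(c) = 3 + (c + √(6 + c))/(2*c) (V(c) = 3 + (c + √(6 + c))/(c + c) = 3 + (c + √(6 + c))/((2*c)) = 3 + (c + √(6 + c))*(1/(2*c)) = 3 + (c + √(6 + c))/(2*c))
-426*V(-39/27) = -213*(√(6 - 39/27) + 7*(-39/27))/((-39/27)) = -213*(√(6 - 39*1/27) + 7*(-39*1/27))/((-39*1/27)) = -213*(√(6 - 13/9) + 7*(-13/9))/(-13/9) = -213*(-9)*(√(41/9) - 91/9)/13 = -213*(-9)*(√41/3 - 91/9)/13 = -213*(-9)*(-91/9 + √41/3)/13 = -426*(7/2 - 3*√41/26) = -1491 + 639*√41/13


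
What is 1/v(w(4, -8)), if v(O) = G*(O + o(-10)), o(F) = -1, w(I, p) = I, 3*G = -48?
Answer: -1/48 ≈ -0.020833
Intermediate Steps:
G = -16 (G = (1/3)*(-48) = -16)
v(O) = 16 - 16*O (v(O) = -16*(O - 1) = -16*(-1 + O) = 16 - 16*O)
1/v(w(4, -8)) = 1/(16 - 16*4) = 1/(16 - 64) = 1/(-48) = -1/48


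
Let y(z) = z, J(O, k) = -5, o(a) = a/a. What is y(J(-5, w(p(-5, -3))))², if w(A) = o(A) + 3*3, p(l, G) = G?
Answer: 25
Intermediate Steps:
o(a) = 1
w(A) = 10 (w(A) = 1 + 3*3 = 1 + 9 = 10)
y(J(-5, w(p(-5, -3))))² = (-5)² = 25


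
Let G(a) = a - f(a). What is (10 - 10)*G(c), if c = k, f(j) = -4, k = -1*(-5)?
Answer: 0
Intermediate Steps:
k = 5
c = 5
G(a) = 4 + a (G(a) = a - 1*(-4) = a + 4 = 4 + a)
(10 - 10)*G(c) = (10 - 10)*(4 + 5) = 0*9 = 0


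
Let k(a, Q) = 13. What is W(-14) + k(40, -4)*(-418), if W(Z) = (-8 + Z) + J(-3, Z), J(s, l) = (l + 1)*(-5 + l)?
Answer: -5209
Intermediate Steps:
J(s, l) = (1 + l)*(-5 + l)
W(Z) = -13 + Z² - 3*Z (W(Z) = (-8 + Z) + (-5 + Z² - 4*Z) = -13 + Z² - 3*Z)
W(-14) + k(40, -4)*(-418) = (-13 + (-14)² - 3*(-14)) + 13*(-418) = (-13 + 196 + 42) - 5434 = 225 - 5434 = -5209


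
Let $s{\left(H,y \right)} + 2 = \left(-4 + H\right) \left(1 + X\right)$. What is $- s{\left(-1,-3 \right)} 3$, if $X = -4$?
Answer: $-39$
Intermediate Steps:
$s{\left(H,y \right)} = 10 - 3 H$ ($s{\left(H,y \right)} = -2 + \left(-4 + H\right) \left(1 - 4\right) = -2 + \left(-4 + H\right) \left(-3\right) = -2 - \left(-12 + 3 H\right) = 10 - 3 H$)
$- s{\left(-1,-3 \right)} 3 = - (10 - -3) 3 = - (10 + 3) 3 = \left(-1\right) 13 \cdot 3 = \left(-13\right) 3 = -39$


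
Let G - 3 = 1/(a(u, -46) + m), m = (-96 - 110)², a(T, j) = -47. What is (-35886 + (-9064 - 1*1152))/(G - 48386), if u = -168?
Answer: 977108839/1025453493 ≈ 0.95286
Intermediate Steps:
m = 42436 (m = (-206)² = 42436)
G = 127168/42389 (G = 3 + 1/(-47 + 42436) = 3 + 1/42389 = 127168/42389 ≈ 3.0000)
(-35886 + (-9064 - 1*1152))/(G - 48386) = (-35886 + (-9064 - 1*1152))/(127168/42389 - 48386) = (-35886 + (-9064 - 1152))/(-2050906986/42389) = (-35886 - 10216)*(-42389/2050906986) = -46102*(-42389/2050906986) = 977108839/1025453493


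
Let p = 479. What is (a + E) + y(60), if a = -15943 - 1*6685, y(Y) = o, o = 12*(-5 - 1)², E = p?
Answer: -21717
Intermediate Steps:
E = 479
o = 432 (o = 12*(-6)² = 12*36 = 432)
y(Y) = 432
a = -22628 (a = -15943 - 6685 = -22628)
(a + E) + y(60) = (-22628 + 479) + 432 = -22149 + 432 = -21717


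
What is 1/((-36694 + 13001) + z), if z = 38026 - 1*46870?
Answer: -1/32537 ≈ -3.0734e-5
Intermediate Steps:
z = -8844 (z = 38026 - 46870 = -8844)
1/((-36694 + 13001) + z) = 1/((-36694 + 13001) - 8844) = 1/(-23693 - 8844) = 1/(-32537) = -1/32537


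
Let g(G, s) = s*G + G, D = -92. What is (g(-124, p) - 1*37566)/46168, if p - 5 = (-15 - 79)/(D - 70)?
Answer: -1554469/1869804 ≈ -0.83135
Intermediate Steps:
p = 452/81 (p = 5 + (-15 - 79)/(-92 - 70) = 5 - 94/(-162) = 5 - 94*(-1/162) = 5 + 47/81 = 452/81 ≈ 5.5802)
g(G, s) = G + G*s (g(G, s) = G*s + G = G + G*s)
(g(-124, p) - 1*37566)/46168 = (-124*(1 + 452/81) - 1*37566)/46168 = (-124*533/81 - 37566)*(1/46168) = (-66092/81 - 37566)*(1/46168) = -3108938/81*1/46168 = -1554469/1869804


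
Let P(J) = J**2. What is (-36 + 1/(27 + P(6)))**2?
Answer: 5139289/3969 ≈ 1294.9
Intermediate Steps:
(-36 + 1/(27 + P(6)))**2 = (-36 + 1/(27 + 6**2))**2 = (-36 + 1/(27 + 36))**2 = (-36 + 1/63)**2 = (-2267/63)**2 = 5139289/3969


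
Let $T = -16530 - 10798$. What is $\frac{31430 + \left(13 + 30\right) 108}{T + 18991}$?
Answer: $- \frac{36074}{8337} \approx -4.327$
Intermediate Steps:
$T = -27328$ ($T = -16530 - 10798 = -27328$)
$\frac{31430 + \left(13 + 30\right) 108}{T + 18991} = \frac{31430 + \left(13 + 30\right) 108}{-27328 + 18991} = \frac{31430 + 43 \cdot 108}{-8337} = \left(31430 + 4644\right) \left(- \frac{1}{8337}\right) = 36074 \left(- \frac{1}{8337}\right) = - \frac{36074}{8337}$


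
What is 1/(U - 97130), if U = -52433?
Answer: -1/149563 ≈ -6.6861e-6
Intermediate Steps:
1/(U - 97130) = 1/(-52433 - 97130) = 1/(-149563) = -1/149563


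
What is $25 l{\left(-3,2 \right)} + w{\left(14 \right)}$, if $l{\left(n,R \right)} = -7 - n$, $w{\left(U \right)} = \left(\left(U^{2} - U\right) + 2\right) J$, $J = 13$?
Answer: $2292$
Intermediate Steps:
$w{\left(U \right)} = 26 - 13 U + 13 U^{2}$ ($w{\left(U \right)} = \left(\left(U^{2} - U\right) + 2\right) 13 = \left(2 + U^{2} - U\right) 13 = 26 - 13 U + 13 U^{2}$)
$25 l{\left(-3,2 \right)} + w{\left(14 \right)} = 25 \left(-7 - -3\right) + \left(26 - 182 + 13 \cdot 14^{2}\right) = 25 \left(-7 + 3\right) + \left(26 - 182 + 13 \cdot 196\right) = 25 \left(-4\right) + \left(26 - 182 + 2548\right) = -100 + 2392 = 2292$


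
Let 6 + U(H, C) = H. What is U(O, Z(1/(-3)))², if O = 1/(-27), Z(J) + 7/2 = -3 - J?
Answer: 26569/729 ≈ 36.446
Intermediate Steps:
Z(J) = -13/2 - J (Z(J) = -7/2 + (-3 - J) = -13/2 - J)
O = -1/27 ≈ -0.037037
U(H, C) = -6 + H
U(O, Z(1/(-3)))² = (-6 - 1/27)² = (-163/27)² = 26569/729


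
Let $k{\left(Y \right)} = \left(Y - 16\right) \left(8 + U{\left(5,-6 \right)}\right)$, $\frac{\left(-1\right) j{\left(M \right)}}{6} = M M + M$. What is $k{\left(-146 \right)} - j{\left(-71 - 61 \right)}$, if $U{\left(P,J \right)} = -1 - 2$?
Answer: $102942$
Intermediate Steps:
$U{\left(P,J \right)} = -3$ ($U{\left(P,J \right)} = -1 - 2 = -3$)
$j{\left(M \right)} = - 6 M - 6 M^{2}$ ($j{\left(M \right)} = - 6 \left(M M + M\right) = - 6 \left(M^{2} + M\right) = - 6 \left(M + M^{2}\right) = - 6 M - 6 M^{2}$)
$k{\left(Y \right)} = -80 + 5 Y$ ($k{\left(Y \right)} = \left(Y - 16\right) \left(8 - 3\right) = \left(-16 + Y\right) 5 = -80 + 5 Y$)
$k{\left(-146 \right)} - j{\left(-71 - 61 \right)} = \left(-80 + 5 \left(-146\right)\right) - - 6 \left(-71 - 61\right) \left(1 - 132\right) = \left(-80 - 730\right) - - 6 \left(-71 - 61\right) \left(1 - 132\right) = -810 - \left(-6\right) \left(-132\right) \left(1 - 132\right) = -810 - \left(-6\right) \left(-132\right) \left(-131\right) = -810 - -103752 = -810 + 103752 = 102942$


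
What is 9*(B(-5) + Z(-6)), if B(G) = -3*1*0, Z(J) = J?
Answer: -54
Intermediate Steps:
B(G) = 0 (B(G) = -3*0 = 0)
9*(B(-5) + Z(-6)) = 9*(0 - 6) = 9*(-6) = -54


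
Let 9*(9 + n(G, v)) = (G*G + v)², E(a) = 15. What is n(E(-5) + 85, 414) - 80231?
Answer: 107729236/9 ≈ 1.1970e+7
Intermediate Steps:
n(G, v) = -9 + (v + G²)²/9 (n(G, v) = -9 + (G*G + v)²/9 = -9 + (G² + v)²/9 = -9 + (v + G²)²/9)
n(E(-5) + 85, 414) - 80231 = (-9 + (414 + (15 + 85)²)²/9) - 80231 = (-9 + (414 + 100²)²/9) - 80231 = (-9 + (414 + 10000)²/9) - 80231 = (-9 + (⅑)*10414²) - 80231 = (-9 + (⅑)*108451396) - 80231 = (-9 + 108451396/9) - 80231 = 108451315/9 - 80231 = 107729236/9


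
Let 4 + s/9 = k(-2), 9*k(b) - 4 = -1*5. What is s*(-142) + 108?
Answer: 5362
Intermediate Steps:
k(b) = -⅑ (k(b) = 4/9 + (-1*5)/9 = 4/9 + (⅑)*(-5) = 4/9 - 5/9 = -⅑)
s = -37 (s = -36 + 9*(-⅑) = -36 - 1 = -37)
s*(-142) + 108 = -37*(-142) + 108 = 5254 + 108 = 5362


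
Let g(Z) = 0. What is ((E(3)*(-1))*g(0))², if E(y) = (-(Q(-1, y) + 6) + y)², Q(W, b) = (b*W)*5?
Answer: 0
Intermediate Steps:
Q(W, b) = 5*W*b (Q(W, b) = (W*b)*5 = 5*W*b)
E(y) = (-6 + 6*y)² (E(y) = (-(5*(-1)*y + 6) + y)² = (-(-5*y + 6) + y)² = (-(6 - 5*y) + y)² = ((-6 + 5*y) + y)² = (-6 + 6*y)²)
((E(3)*(-1))*g(0))² = (((36*(-1 + 3)²)*(-1))*0)² = (((36*2²)*(-1))*0)² = (((36*4)*(-1))*0)² = ((144*(-1))*0)² = (-144*0)² = 0² = 0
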